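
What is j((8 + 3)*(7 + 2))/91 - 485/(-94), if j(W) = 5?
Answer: 44605/8554 ≈ 5.2145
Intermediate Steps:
j((8 + 3)*(7 + 2))/91 - 485/(-94) = 5/91 - 485/(-94) = 5*(1/91) - 485*(-1/94) = 5/91 + 485/94 = 44605/8554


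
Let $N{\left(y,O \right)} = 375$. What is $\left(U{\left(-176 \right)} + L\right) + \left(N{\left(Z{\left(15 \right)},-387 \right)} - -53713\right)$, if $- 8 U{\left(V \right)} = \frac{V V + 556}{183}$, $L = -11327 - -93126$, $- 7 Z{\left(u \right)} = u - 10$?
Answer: $\frac{49726759}{366} \approx 1.3587 \cdot 10^{5}$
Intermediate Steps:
$Z{\left(u \right)} = \frac{10}{7} - \frac{u}{7}$ ($Z{\left(u \right)} = - \frac{u - 10}{7} = - \frac{-10 + u}{7} = \frac{10}{7} - \frac{u}{7}$)
$L = 81799$ ($L = -11327 + 93126 = 81799$)
$U{\left(V \right)} = - \frac{139}{366} - \frac{V^{2}}{1464}$ ($U{\left(V \right)} = - \frac{\left(V V + 556\right) \frac{1}{183}}{8} = - \frac{\left(V^{2} + 556\right) \frac{1}{183}}{8} = - \frac{\left(556 + V^{2}\right) \frac{1}{183}}{8} = - \frac{\frac{556}{183} + \frac{V^{2}}{183}}{8} = - \frac{139}{366} - \frac{V^{2}}{1464}$)
$\left(U{\left(-176 \right)} + L\right) + \left(N{\left(Z{\left(15 \right)},-387 \right)} - -53713\right) = \left(\left(- \frac{139}{366} - \frac{\left(-176\right)^{2}}{1464}\right) + 81799\right) + \left(375 - -53713\right) = \left(\left(- \frac{139}{366} - \frac{3872}{183}\right) + 81799\right) + \left(375 + 53713\right) = \left(\left(- \frac{139}{366} - \frac{3872}{183}\right) + 81799\right) + 54088 = \left(- \frac{7883}{366} + 81799\right) + 54088 = \frac{29930551}{366} + 54088 = \frac{49726759}{366}$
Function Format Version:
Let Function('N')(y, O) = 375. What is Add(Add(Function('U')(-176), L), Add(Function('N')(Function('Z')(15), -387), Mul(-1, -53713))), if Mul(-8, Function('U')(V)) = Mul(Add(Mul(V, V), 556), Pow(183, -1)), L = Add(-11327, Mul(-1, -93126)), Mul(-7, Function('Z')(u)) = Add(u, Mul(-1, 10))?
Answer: Rational(49726759, 366) ≈ 1.3587e+5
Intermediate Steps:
Function('Z')(u) = Add(Rational(10, 7), Mul(Rational(-1, 7), u)) (Function('Z')(u) = Mul(Rational(-1, 7), Add(u, Mul(-1, 10))) = Mul(Rational(-1, 7), Add(u, -10)) = Mul(Rational(-1, 7), Add(-10, u)) = Add(Rational(10, 7), Mul(Rational(-1, 7), u)))
L = 81799 (L = Add(-11327, 93126) = 81799)
Function('U')(V) = Add(Rational(-139, 366), Mul(Rational(-1, 1464), Pow(V, 2))) (Function('U')(V) = Mul(Rational(-1, 8), Mul(Add(Mul(V, V), 556), Pow(183, -1))) = Mul(Rational(-1, 8), Mul(Add(Pow(V, 2), 556), Rational(1, 183))) = Mul(Rational(-1, 8), Mul(Add(556, Pow(V, 2)), Rational(1, 183))) = Mul(Rational(-1, 8), Add(Rational(556, 183), Mul(Rational(1, 183), Pow(V, 2)))) = Add(Rational(-139, 366), Mul(Rational(-1, 1464), Pow(V, 2))))
Add(Add(Function('U')(-176), L), Add(Function('N')(Function('Z')(15), -387), Mul(-1, -53713))) = Add(Add(Add(Rational(-139, 366), Mul(Rational(-1, 1464), Pow(-176, 2))), 81799), Add(375, Mul(-1, -53713))) = Add(Add(Add(Rational(-139, 366), Mul(Rational(-1, 1464), 30976)), 81799), Add(375, 53713)) = Add(Add(Add(Rational(-139, 366), Rational(-3872, 183)), 81799), 54088) = Add(Add(Rational(-7883, 366), 81799), 54088) = Add(Rational(29930551, 366), 54088) = Rational(49726759, 366)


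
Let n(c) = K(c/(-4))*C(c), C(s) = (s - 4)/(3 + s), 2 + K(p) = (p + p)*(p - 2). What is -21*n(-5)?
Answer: 5859/16 ≈ 366.19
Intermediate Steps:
K(p) = -2 + 2*p*(-2 + p) (K(p) = -2 + (p + p)*(p - 2) = -2 + (2*p)*(-2 + p) = -2 + 2*p*(-2 + p))
C(s) = (-4 + s)/(3 + s)
n(c) = (-4 + c)*(-2 + c + c²/8)/(3 + c) (n(c) = (-2 - 4*c/(-4) + 2*(c/(-4))²)*((-4 + c)/(3 + c)) = (-2 - 4*c*(-1)/4 + 2*(c*(-¼))²)*((-4 + c)/(3 + c)) = (-2 - (-1)*c + 2*(-c/4)²)*((-4 + c)/(3 + c)) = (-2 + c + 2*(c²/16))*((-4 + c)/(3 + c)) = (-2 + c + c²/8)*((-4 + c)/(3 + c)) = (-4 + c)*(-2 + c + c²/8)/(3 + c))
-21*n(-5) = -21*(-4 - 5)*(-16 + (-5)² + 8*(-5))/(24 + 8*(-5)) = -21*(-9)*(-16 + 25 - 40)/(24 - 40) = -21*(-9)*(-31)/(-16) = -(-21)*(-9)*(-31)/16 = -21*(-279/16) = 5859/16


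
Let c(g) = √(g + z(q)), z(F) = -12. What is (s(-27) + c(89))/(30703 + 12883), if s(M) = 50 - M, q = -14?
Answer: 77/43586 + √77/43586 ≈ 0.0019679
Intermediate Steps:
c(g) = √(-12 + g) (c(g) = √(g - 12) = √(-12 + g))
(s(-27) + c(89))/(30703 + 12883) = ((50 - 1*(-27)) + √(-12 + 89))/(30703 + 12883) = ((50 + 27) + √77)/43586 = (77 + √77)*(1/43586) = 77/43586 + √77/43586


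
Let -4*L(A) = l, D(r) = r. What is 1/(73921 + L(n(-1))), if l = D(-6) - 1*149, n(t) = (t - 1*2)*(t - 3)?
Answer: 4/295839 ≈ 1.3521e-5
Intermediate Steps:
n(t) = (-3 + t)*(-2 + t) (n(t) = (t - 2)*(-3 + t) = (-2 + t)*(-3 + t) = (-3 + t)*(-2 + t))
l = -155 (l = -6 - 1*149 = -6 - 149 = -155)
L(A) = 155/4 (L(A) = -1/4*(-155) = 155/4)
1/(73921 + L(n(-1))) = 1/(73921 + 155/4) = 1/(295839/4) = 4/295839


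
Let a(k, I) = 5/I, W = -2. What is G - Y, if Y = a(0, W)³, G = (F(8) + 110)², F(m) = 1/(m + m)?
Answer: 3105121/256 ≈ 12129.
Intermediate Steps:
F(m) = 1/(2*m)
G = 3101121/256 (G = ((½)/8 + 110)² = ((½)*(⅛) + 110)² = (1/16 + 110)² = (1761/16)² = 3101121/256 ≈ 12114.)
Y = -125/8 (Y = (5/(-2))³ = (5*(-½))³ = (-5/2)³ = -125/8 ≈ -15.625)
G - Y = 3101121/256 - 1*(-125/8) = 3101121/256 + 125/8 = 3105121/256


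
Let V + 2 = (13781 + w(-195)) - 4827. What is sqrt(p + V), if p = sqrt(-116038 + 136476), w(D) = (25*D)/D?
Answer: sqrt(8977 + sqrt(20438)) ≈ 95.499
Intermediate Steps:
w(D) = 25
V = 8977 (V = -2 + ((13781 + 25) - 4827) = -2 + (13806 - 4827) = -2 + 8979 = 8977)
p = sqrt(20438) ≈ 142.96
sqrt(p + V) = sqrt(sqrt(20438) + 8977) = sqrt(8977 + sqrt(20438))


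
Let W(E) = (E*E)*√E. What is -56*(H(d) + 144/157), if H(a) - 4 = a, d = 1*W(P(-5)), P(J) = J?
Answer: -43232/157 - 1400*I*√5 ≈ -275.36 - 3130.5*I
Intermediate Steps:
W(E) = E^(5/2) (W(E) = E²*√E = E^(5/2))
d = 25*I*√5 (d = 1*(-5)^(5/2) = 1*(25*I*√5) = 25*I*√5 ≈ 55.902*I)
H(a) = 4 + a
-56*(H(d) + 144/157) = -56*((4 + 25*I*√5) + 144/157) = -56*(772/157 + 25*I*√5) = -43232/157 - 1400*I*√5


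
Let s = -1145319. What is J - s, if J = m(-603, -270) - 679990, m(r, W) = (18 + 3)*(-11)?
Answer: 465098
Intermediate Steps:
m(r, W) = -231 (m(r, W) = 21*(-11) = -231)
J = -680221 (J = -231 - 679990 = -680221)
J - s = -680221 - 1*(-1145319) = -680221 + 1145319 = 465098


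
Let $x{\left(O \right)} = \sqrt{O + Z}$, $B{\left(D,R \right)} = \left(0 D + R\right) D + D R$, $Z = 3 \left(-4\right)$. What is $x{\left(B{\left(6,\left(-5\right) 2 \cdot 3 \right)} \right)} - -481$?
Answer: $481 + 2 i \sqrt{93} \approx 481.0 + 19.287 i$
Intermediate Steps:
$Z = -12$
$B{\left(D,R \right)} = 2 D R$ ($B{\left(D,R \right)} = \left(0 + R\right) D + D R = R D + D R = D R + D R = 2 D R$)
$x{\left(O \right)} = \sqrt{-12 + O}$ ($x{\left(O \right)} = \sqrt{O - 12} = \sqrt{-12 + O}$)
$x{\left(B{\left(6,\left(-5\right) 2 \cdot 3 \right)} \right)} - -481 = \sqrt{-12 + 2 \cdot 6 \left(-5\right) 2 \cdot 3} - -481 = \sqrt{-12 + 2 \cdot 6 \left(\left(-10\right) 3\right)} + 481 = \sqrt{-12 + 2 \cdot 6 \left(-30\right)} + 481 = \sqrt{-12 - 360} + 481 = \sqrt{-372} + 481 = 2 i \sqrt{93} + 481 = 481 + 2 i \sqrt{93}$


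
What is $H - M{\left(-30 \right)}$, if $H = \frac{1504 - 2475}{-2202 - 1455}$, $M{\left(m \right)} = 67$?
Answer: $- \frac{244048}{3657} \approx -66.734$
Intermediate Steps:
$H = \frac{971}{3657}$ ($H = - \frac{971}{-3657} = \left(-971\right) \left(- \frac{1}{3657}\right) = \frac{971}{3657} \approx 0.26552$)
$H - M{\left(-30 \right)} = \frac{971}{3657} - 67 = - \frac{244048}{3657}$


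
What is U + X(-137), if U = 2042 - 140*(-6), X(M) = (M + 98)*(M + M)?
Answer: 13568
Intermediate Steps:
X(M) = 2*M*(98 + M) (X(M) = (98 + M)*(2*M) = 2*M*(98 + M))
U = 2882 (U = 2042 - 1*(-840) = 2042 + 840 = 2882)
U + X(-137) = 2882 + 2*(-137)*(98 - 137) = 2882 + 2*(-137)*(-39) = 2882 + 10686 = 13568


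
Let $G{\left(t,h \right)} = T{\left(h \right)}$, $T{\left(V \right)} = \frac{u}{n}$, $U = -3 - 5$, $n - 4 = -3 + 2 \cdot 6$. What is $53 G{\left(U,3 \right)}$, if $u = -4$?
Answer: $- \frac{212}{13} \approx -16.308$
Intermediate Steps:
$n = 13$ ($n = 4 + \left(-3 + 2 \cdot 6\right) = 4 + \left(-3 + 12\right) = 4 + 9 = 13$)
$U = -8$ ($U = -3 - 5 = -8$)
$T{\left(V \right)} = - \frac{4}{13}$
$G{\left(t,h \right)} = - \frac{4}{13}$
$53 G{\left(U,3 \right)} = 53 \left(- \frac{4}{13}\right) = - \frac{212}{13}$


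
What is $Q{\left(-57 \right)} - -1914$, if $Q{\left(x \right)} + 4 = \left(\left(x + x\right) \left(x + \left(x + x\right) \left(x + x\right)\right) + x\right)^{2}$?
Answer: $2175928862519$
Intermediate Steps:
$Q{\left(x \right)} = -4 + \left(x + 2 x \left(x + 4 x^{2}\right)\right)^{2}$ ($Q{\left(x \right)} = -4 + \left(\left(x + x\right) \left(x + \left(x + x\right) \left(x + x\right)\right) + x\right)^{2} = -4 + \left(2 x \left(x + 2 x 2 x\right) + x\right)^{2} = -4 + \left(2 x \left(x + 4 x^{2}\right) + x\right)^{2} = -4 + \left(x + 2 x \left(x + 4 x^{2}\right)\right)^{2}$)
$Q{\left(-57 \right)} - -1914 = \left(-4 + \left(-57\right)^{2} \left(1 + 2 \left(-57\right) + 8 \left(-57\right)^{2}\right)^{2}\right) - -1914 = \left(-4 + 3249 \left(1 - 114 + 8 \cdot 3249\right)^{2}\right) + 1914 = \left(-4 + 3249 \left(1 - 114 + 25992\right)^{2}\right) + 1914 = \left(-4 + 3249 \cdot 25879^{2}\right) + 1914 = \left(-4 + 3249 \cdot 669722641\right) + 1914 = \left(-4 + 2175928860609\right) + 1914 = 2175928860605 + 1914 = 2175928862519$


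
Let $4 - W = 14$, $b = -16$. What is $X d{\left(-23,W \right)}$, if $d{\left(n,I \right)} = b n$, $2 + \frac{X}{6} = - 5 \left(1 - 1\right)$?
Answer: $-4416$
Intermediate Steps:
$X = -12$ ($X = -12 + 6 \left(- 5 \left(1 - 1\right)\right) = -12 + 6 \left(\left(-5\right) 0\right) = -12 + 6 \cdot 0 = -12 + 0 = -12$)
$W = -10$ ($W = 4 - 14 = -10$)
$d{\left(n,I \right)} = - 16 n$
$X d{\left(-23,W \right)} = - 12 \left(\left(-16\right) \left(-23\right)\right) = \left(-12\right) 368 = -4416$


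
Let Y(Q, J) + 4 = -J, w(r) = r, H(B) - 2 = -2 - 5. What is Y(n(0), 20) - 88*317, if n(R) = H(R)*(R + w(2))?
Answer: -27920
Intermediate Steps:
H(B) = -5 (H(B) = 2 + (-2 - 5) = 2 - 7 = -5)
n(R) = -10 - 5*R (n(R) = -5*(R + 2) = -5*(2 + R) = -10 - 5*R)
Y(Q, J) = -4 - J
Y(n(0), 20) - 88*317 = (-4 - 1*20) - 88*317 = (-4 - 20) - 27896 = -24 - 27896 = -27920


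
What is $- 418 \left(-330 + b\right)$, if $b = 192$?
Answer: $57684$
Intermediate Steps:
$- 418 \left(-330 + b\right) = - 418 \left(-330 + 192\right) = \left(-418\right) \left(-138\right) = 57684$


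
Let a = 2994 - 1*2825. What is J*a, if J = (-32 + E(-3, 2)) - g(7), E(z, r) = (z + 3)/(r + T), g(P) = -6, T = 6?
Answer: -4394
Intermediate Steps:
E(z, r) = (3 + z)/(6 + r) (E(z, r) = (z + 3)/(r + 6) = (3 + z)/(6 + r))
J = -26 (J = (-32 + (3 - 3)/(6 + 2)) - 1*(-6) = (-32 + 0/8) + 6 = (-32 + (⅛)*0) + 6 = (-32 + 0) + 6 = -32 + 6 = -26)
a = 169 (a = 2994 - 2825 = 169)
J*a = -26*169 = -4394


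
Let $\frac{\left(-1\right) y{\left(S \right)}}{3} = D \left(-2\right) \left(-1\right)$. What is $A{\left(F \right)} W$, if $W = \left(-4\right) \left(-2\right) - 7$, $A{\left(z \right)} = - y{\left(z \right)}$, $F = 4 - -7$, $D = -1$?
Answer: $-6$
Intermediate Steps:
$y{\left(S \right)} = 6$ ($y{\left(S \right)} = - 3 \left(-1\right) \left(-2\right) \left(-1\right) = - 3 \cdot 2 \left(-1\right) = \left(-3\right) \left(-2\right) = 6$)
$F = 11$ ($F = 4 + 7 = 11$)
$A{\left(z \right)} = -6$ ($A{\left(z \right)} = \left(-1\right) 6 = -6$)
$W = 1$ ($W = 8 - 7 = 1$)
$A{\left(F \right)} W = \left(-6\right) 1 = -6$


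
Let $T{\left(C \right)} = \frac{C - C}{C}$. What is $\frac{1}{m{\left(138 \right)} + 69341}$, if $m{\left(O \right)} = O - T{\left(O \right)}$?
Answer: $\frac{1}{69479} \approx 1.4393 \cdot 10^{-5}$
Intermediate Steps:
$T{\left(C \right)} = 0$ ($T{\left(C \right)} = \frac{0}{C} = 0$)
$m{\left(O \right)} = O$ ($m{\left(O \right)} = O - 0 = O + 0 = O$)
$\frac{1}{m{\left(138 \right)} + 69341} = \frac{1}{138 + 69341} = \frac{1}{69479}$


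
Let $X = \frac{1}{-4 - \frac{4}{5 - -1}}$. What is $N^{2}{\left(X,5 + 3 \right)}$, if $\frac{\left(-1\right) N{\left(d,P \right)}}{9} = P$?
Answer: $5184$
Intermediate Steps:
$X = - \frac{3}{14}$ ($X = \frac{1}{-4 - \frac{4}{5 + 1}} = \frac{1}{-4 - \frac{4}{6}} = \frac{1}{-4 - \frac{2}{3}} = \frac{1}{- \frac{14}{3}} = - \frac{3}{14} \approx -0.21429$)
$N{\left(d,P \right)} = - 9 P$
$N^{2}{\left(X,5 + 3 \right)} = \left(- 9 \left(5 + 3\right)\right)^{2} = \left(\left(-9\right) 8\right)^{2} = \left(-72\right)^{2} = 5184$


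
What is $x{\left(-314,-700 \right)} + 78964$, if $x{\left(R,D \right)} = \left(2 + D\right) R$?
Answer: $298136$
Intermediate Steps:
$x{\left(R,D \right)} = R \left(2 + D\right)$
$x{\left(-314,-700 \right)} + 78964 = - 314 \left(2 - 700\right) + 78964 = \left(-314\right) \left(-698\right) + 78964 = 219172 + 78964 = 298136$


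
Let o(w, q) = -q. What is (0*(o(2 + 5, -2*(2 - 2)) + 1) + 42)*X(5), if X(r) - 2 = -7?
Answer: -210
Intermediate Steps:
X(r) = -5 (X(r) = 2 - 7 = -5)
(0*(o(2 + 5, -2*(2 - 2)) + 1) + 42)*X(5) = (0*(-(-2)*(2 - 2) + 1) + 42)*(-5) = (0*(-(-2)*0 + 1) + 42)*(-5) = (0*(-1*0 + 1) + 42)*(-5) = (0*(0 + 1) + 42)*(-5) = (0*1 + 42)*(-5) = (0 + 42)*(-5) = 42*(-5) = -210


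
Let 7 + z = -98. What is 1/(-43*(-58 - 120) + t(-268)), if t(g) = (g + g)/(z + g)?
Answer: 373/2855478 ≈ 0.00013063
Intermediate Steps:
z = -105 (z = -7 - 98 = -105)
t(g) = 2*g/(-105 + g) (t(g) = (g + g)/(-105 + g) = (2*g)/(-105 + g) = 2*g/(-105 + g))
1/(-43*(-58 - 120) + t(-268)) = 1/(-43*(-58 - 120) + 2*(-268)/(-105 - 268)) = 1/(-43*(-178) + 2*(-268)/(-373)) = 1/(7654 + 2*(-268)*(-1/373)) = 1/(7654 + 536/373) = 1/(2855478/373) = 373/2855478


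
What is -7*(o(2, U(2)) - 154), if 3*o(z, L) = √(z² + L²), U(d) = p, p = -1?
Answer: 1078 - 7*√5/3 ≈ 1072.8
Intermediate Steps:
U(d) = -1
o(z, L) = √(L² + z²)/3 (o(z, L) = √(z² + L²)/3 = √(L² + z²)/3)
-7*(o(2, U(2)) - 154) = -7*(√((-1)² + 2²)/3 - 154) = -7*(√(1 + 4)/3 - 154) = -7*(√5/3 - 154) = -7*(-154 + √5/3) = 1078 - 7*√5/3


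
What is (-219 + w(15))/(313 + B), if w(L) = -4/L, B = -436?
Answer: 3289/1845 ≈ 1.7827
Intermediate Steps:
(-219 + w(15))/(313 + B) = (-219 - 4/15)/(313 - 436) = (-219 - 4*1/15)/(-123) = (-219 - 4/15)*(-1/123) = -3289/15*(-1/123) = 3289/1845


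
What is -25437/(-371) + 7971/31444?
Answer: 114685467/1666532 ≈ 68.817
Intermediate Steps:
-25437/(-371) + 7971/31444 = -25437*(-1/371) + 7971*(1/31444) = 25437/371 + 7971/31444 = 114685467/1666532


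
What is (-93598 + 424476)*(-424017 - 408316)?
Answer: -275400678374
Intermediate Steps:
(-93598 + 424476)*(-424017 - 408316) = 330878*(-832333) = -275400678374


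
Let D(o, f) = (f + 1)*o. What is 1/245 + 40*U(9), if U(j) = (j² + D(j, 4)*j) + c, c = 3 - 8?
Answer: 4713801/245 ≈ 19240.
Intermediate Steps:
D(o, f) = o*(1 + f) (D(o, f) = (1 + f)*o = o*(1 + f))
c = -5
U(j) = -5 + 6*j² (U(j) = (j² + (j*(1 + 4))*j) - 5 = (j² + (j*5)*j) - 5 = (j² + (5*j)*j) - 5 = (j² + 5*j²) - 5 = 6*j² - 5 = -5 + 6*j²)
1/245 + 40*U(9) = 1/245 + 40*(-5 + 6*9²) = 1/245 + 40*(-5 + 6*81) = 1/245 + 40*(-5 + 486) = 1/245 + 40*481 = 1/245 + 19240 = 4713801/245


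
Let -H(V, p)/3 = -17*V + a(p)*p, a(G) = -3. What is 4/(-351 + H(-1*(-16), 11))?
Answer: 1/141 ≈ 0.0070922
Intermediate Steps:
H(V, p) = 9*p + 51*V (H(V, p) = -3*(-17*V - 3*p) = 9*p + 51*V)
4/(-351 + H(-1*(-16), 11)) = 4/(-351 + (9*11 + 51*(-1*(-16)))) = 4/(-351 + (99 + 51*16)) = 4/(-351 + (99 + 816)) = 4/(-351 + 915) = 4/564 = 4*(1/564) = 1/141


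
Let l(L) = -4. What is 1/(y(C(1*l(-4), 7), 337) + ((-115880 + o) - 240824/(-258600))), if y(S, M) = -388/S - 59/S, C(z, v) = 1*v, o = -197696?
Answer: -226275/70968647954 ≈ -3.1884e-6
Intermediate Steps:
C(z, v) = v
y(S, M) = -447/S
1/(y(C(1*l(-4), 7), 337) + ((-115880 + o) - 240824/(-258600))) = 1/(-447/7 + ((-115880 - 197696) - 240824/(-258600))) = 1/(-447*⅐ + (-313576 - 240824*(-1/258600))) = 1/(-447/7 + (-313576 + 30103/32325)) = 1/(-447/7 - 10136314097/32325) = 1/(-70968647954/226275) = -226275/70968647954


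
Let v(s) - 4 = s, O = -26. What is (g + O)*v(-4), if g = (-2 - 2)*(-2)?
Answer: 0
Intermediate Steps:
v(s) = 4 + s
g = 8 (g = -4*(-2) = 8)
(g + O)*v(-4) = (8 - 26)*(4 - 4) = -18*0 = 0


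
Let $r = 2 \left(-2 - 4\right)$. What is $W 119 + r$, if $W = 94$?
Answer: $11174$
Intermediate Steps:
$r = -12$ ($r = 2 \left(-6\right) = -12$)
$W 119 + r = 94 \cdot 119 - 12 = 11186 - 12 = 11174$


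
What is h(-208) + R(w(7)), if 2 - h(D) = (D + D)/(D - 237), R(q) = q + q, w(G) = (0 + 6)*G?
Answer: 37854/445 ≈ 85.065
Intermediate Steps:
w(G) = 6*G
R(q) = 2*q
h(D) = 2 - 2*D/(-237 + D) (h(D) = 2 - (D + D)/(D - 237) = 2 - 2*D/(-237 + D))
h(-208) + R(w(7)) = -474/(-237 - 208) + 2*(6*7) = -474/(-445) + 2*42 = -474*(-1/445) + 84 = 474/445 + 84 = 37854/445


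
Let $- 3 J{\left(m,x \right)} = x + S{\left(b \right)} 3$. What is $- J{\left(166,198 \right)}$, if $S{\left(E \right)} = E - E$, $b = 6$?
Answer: $66$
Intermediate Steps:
$S{\left(E \right)} = 0$
$J{\left(m,x \right)} = - \frac{x}{3}$ ($J{\left(m,x \right)} = - \frac{x + 0 \cdot 3}{3} = - \frac{x + 0}{3} = - \frac{x}{3}$)
$- J{\left(166,198 \right)} = - \frac{\left(-1\right) 198}{3} = \left(-1\right) \left(-66\right) = 66$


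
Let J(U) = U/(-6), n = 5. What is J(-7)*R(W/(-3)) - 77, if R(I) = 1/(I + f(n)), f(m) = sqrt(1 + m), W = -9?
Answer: -455/6 - 7*sqrt(6)/18 ≈ -76.786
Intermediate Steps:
J(U) = -U/6 (J(U) = U*(-1/6) = -U/6)
R(I) = 1/(I + sqrt(6)) (R(I) = 1/(I + sqrt(1 + 5)) = 1/(I + sqrt(6)))
J(-7)*R(W/(-3)) - 77 = (-1/6*(-7))/(-9/(-3) + sqrt(6)) - 77 = 7/(6*(-9*(-1/3) + sqrt(6))) - 77 = 7/(6*(3 + sqrt(6))) - 77 = -77 + 7/(6*(3 + sqrt(6)))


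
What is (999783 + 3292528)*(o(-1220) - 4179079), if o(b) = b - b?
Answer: -17937906761569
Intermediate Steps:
o(b) = 0
(999783 + 3292528)*(o(-1220) - 4179079) = (999783 + 3292528)*(0 - 4179079) = 4292311*(-4179079) = -17937906761569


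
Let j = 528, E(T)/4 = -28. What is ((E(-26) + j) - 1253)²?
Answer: 700569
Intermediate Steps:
E(T) = -112 (E(T) = 4*(-28) = -112)
((E(-26) + j) - 1253)² = ((-112 + 528) - 1253)² = (416 - 1253)² = (-837)² = 700569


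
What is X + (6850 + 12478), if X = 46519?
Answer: 65847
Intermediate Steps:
X + (6850 + 12478) = 46519 + (6850 + 12478) = 46519 + 19328 = 65847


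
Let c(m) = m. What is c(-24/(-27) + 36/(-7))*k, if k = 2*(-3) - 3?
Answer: 268/7 ≈ 38.286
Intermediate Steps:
k = -9 (k = -6 - 3 = -9)
c(-24/(-27) + 36/(-7))*k = (-24/(-27) + 36/(-7))*(-9) = (-24*(-1/27) + 36*(-1/7))*(-9) = (8/9 - 36/7)*(-9) = -268/63*(-9) = 268/7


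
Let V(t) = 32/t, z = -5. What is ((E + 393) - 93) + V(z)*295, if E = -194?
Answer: -1782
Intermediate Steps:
((E + 393) - 93) + V(z)*295 = ((-194 + 393) - 93) + (32/(-5))*295 = (199 - 93) + (32*(-⅕))*295 = 106 - 32/5*295 = 106 - 1888 = -1782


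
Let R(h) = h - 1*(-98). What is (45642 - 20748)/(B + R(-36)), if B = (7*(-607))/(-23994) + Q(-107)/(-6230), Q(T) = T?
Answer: 930305085570/2324240267 ≈ 400.26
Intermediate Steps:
R(h) = 98 + h (R(h) = h + 98 = 98 + h)
B = 7259657/37370655 (B = (7*(-607))/(-23994) - 107/(-6230) = -4249*(-1/23994) - 107*(-1/6230) = 4249/23994 + 107/6230 = 7259657/37370655 ≈ 0.19426)
(45642 - 20748)/(B + R(-36)) = (45642 - 20748)/(7259657/37370655 + (98 - 36)) = 24894/(7259657/37370655 + 62) = 24894/(2324240267/37370655) = 24894*(37370655/2324240267) = 930305085570/2324240267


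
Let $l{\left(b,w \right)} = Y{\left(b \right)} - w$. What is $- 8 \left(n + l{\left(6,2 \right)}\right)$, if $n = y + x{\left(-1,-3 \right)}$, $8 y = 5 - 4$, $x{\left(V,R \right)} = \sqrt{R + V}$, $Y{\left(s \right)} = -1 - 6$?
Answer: $71 - 16 i \approx 71.0 - 16.0 i$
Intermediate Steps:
$Y{\left(s \right)} = -7$ ($Y{\left(s \right)} = -1 - 6 = -7$)
$l{\left(b,w \right)} = -7 - w$
$y = \frac{1}{8}$ ($y = \frac{5 - 4}{8} = \frac{1}{8} \cdot 1 = \frac{1}{8} \approx 0.125$)
$n = \frac{1}{8} + 2 i$ ($n = \frac{1}{8} + \sqrt{-3 - 1} = \frac{1}{8} + \sqrt{-4} = \frac{1}{8} + 2 i \approx 0.125 + 2.0 i$)
$- 8 \left(n + l{\left(6,2 \right)}\right) = - 8 \left(\left(\frac{1}{8} + 2 i\right) - 9\right) = - 8 \left(- \frac{71}{8} + 2 i\right) = 71 - 16 i$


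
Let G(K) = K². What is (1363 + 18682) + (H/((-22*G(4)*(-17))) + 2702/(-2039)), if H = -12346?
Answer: 122267619829/6100688 ≈ 20042.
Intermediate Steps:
(1363 + 18682) + (H/((-22*G(4)*(-17))) + 2702/(-2039)) = (1363 + 18682) + (-12346/(-22*4²*(-17)) + 2702/(-2039)) = 20045 + (-12346/(-22*16*(-17)) + 2702*(-1/2039)) = 20045 + (-12346/((-352*(-17))) - 2702/2039) = 20045 + (-12346/5984 - 2702/2039) = 20045 + (-12346*1/5984 - 2702/2039) = 20045 + (-6173/2992 - 2702/2039) = 20045 - 20671131/6100688 = 122267619829/6100688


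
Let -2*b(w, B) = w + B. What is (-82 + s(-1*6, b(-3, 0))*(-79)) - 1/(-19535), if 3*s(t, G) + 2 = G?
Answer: -8067949/117210 ≈ -68.833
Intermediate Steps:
b(w, B) = -B/2 - w/2 (b(w, B) = -(w + B)/2 = -(B + w)/2 = -B/2 - w/2)
s(t, G) = -⅔ + G/3
(-82 + s(-1*6, b(-3, 0))*(-79)) - 1/(-19535) = (-82 + (-⅔ + (-½*0 - ½*(-3))/3)*(-79)) - 1/(-19535) = (-82 + (-⅔ + (0 + 3/2)/3)*(-79)) - 1*(-1/19535) = (-82 + (-⅔ + (⅓)*(3/2))*(-79)) + 1/19535 = (-82 + (-⅔ + ½)*(-79)) + 1/19535 = (-82 - ⅙*(-79)) + 1/19535 = (-82 + 79/6) + 1/19535 = -413/6 + 1/19535 = -8067949/117210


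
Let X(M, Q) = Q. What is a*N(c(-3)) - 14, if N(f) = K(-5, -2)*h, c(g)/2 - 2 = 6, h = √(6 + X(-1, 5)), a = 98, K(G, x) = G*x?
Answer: -14 + 980*√11 ≈ 3236.3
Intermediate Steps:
h = √11 (h = √(6 + 5) = √11 ≈ 3.3166)
c(g) = 16 (c(g) = 4 + 2*6 = 4 + 12 = 16)
N(f) = 10*√11 (N(f) = (-5*(-2))*√11 = 10*√11)
a*N(c(-3)) - 14 = 98*(10*√11) - 14 = 980*√11 - 14 = -14 + 980*√11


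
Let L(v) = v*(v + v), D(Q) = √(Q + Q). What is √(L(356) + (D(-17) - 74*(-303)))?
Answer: √(275894 + I*√34) ≈ 525.26 + 0.006*I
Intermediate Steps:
D(Q) = √2*√Q (D(Q) = √(2*Q) = √2*√Q)
L(v) = 2*v² (L(v) = v*(2*v) = 2*v²)
√(L(356) + (D(-17) - 74*(-303))) = √(2*356² + (√2*√(-17) - 74*(-303))) = √(2*126736 + (√2*(I*√17) + 22422)) = √(253472 + (I*√34 + 22422)) = √(253472 + (22422 + I*√34)) = √(275894 + I*√34)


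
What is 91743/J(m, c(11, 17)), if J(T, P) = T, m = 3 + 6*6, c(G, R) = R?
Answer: 30581/13 ≈ 2352.4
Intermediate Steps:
m = 39 (m = 3 + 36 = 39)
91743/J(m, c(11, 17)) = 91743/39 = 91743*(1/39) = 30581/13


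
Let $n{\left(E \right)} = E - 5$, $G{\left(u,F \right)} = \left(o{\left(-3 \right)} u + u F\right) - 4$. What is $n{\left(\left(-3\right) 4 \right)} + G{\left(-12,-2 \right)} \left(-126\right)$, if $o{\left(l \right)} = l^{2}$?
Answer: $11071$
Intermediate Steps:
$G{\left(u,F \right)} = -4 + 9 u + F u$ ($G{\left(u,F \right)} = \left(\left(-3\right)^{2} u + u F\right) - 4 = \left(9 u + F u\right) - 4 = -4 + 9 u + F u$)
$n{\left(E \right)} = -5 + E$
$n{\left(\left(-3\right) 4 \right)} + G{\left(-12,-2 \right)} \left(-126\right) = \left(-5 - 12\right) + \left(-4 + 9 \left(-12\right) - -24\right) \left(-126\right) = \left(-5 - 12\right) + \left(-4 - 108 + 24\right) \left(-126\right) = -17 - -11088 = -17 + 11088 = 11071$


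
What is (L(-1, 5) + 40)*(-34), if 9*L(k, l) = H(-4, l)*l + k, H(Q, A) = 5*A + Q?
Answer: -15776/9 ≈ -1752.9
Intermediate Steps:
H(Q, A) = Q + 5*A
L(k, l) = k/9 + l*(-4 + 5*l)/9 (L(k, l) = ((-4 + 5*l)*l + k)/9 = (l*(-4 + 5*l) + k)/9 = (k + l*(-4 + 5*l))/9 = k/9 + l*(-4 + 5*l)/9)
(L(-1, 5) + 40)*(-34) = (((1/9)*(-1) + (1/9)*5*(-4 + 5*5)) + 40)*(-34) = ((-1/9 + (1/9)*5*(-4 + 25)) + 40)*(-34) = ((-1/9 + (1/9)*5*21) + 40)*(-34) = ((-1/9 + 35/3) + 40)*(-34) = (104/9 + 40)*(-34) = (464/9)*(-34) = -15776/9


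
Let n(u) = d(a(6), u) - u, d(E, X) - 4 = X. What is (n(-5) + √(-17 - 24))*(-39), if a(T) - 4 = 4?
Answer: -156 - 39*I*√41 ≈ -156.0 - 249.72*I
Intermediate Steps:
a(T) = 8 (a(T) = 4 + 4 = 8)
d(E, X) = 4 + X
n(u) = 4 (n(u) = (4 + u) - u = 4)
(n(-5) + √(-17 - 24))*(-39) = (4 + √(-17 - 24))*(-39) = (4 + √(-41))*(-39) = (4 + I*√41)*(-39) = -156 - 39*I*√41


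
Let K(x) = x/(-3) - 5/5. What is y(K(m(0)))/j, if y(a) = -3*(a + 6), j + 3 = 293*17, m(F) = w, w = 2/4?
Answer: -29/9956 ≈ -0.0029128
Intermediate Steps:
w = ½ (w = 2*(¼) = ½ ≈ 0.50000)
m(F) = ½
K(x) = -1 - x/3 (K(x) = x*(-⅓) - 5*⅕ = -x/3 - 1 = -1 - x/3)
j = 4978 (j = -3 + 293*17 = -3 + 4981 = 4978)
y(a) = -18 - 3*a (y(a) = -3*(6 + a) = -18 - 3*a)
y(K(m(0)))/j = (-18 - 3*(-1 - ⅓*½))/4978 = (-18 - 3*(-1 - ⅙))*(1/4978) = (-18 - 3*(-7/6))*(1/4978) = (-18 + 7/2)*(1/4978) = -29/2*1/4978 = -29/9956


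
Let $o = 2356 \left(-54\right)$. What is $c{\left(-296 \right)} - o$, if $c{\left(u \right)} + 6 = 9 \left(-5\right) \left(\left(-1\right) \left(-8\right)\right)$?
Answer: $126858$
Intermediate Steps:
$c{\left(u \right)} = -366$ ($c{\left(u \right)} = -6 + 9 \left(-5\right) \left(\left(-1\right) \left(-8\right)\right) = -6 - 360 = -366$)
$o = -127224$
$c{\left(-296 \right)} - o = -366 - -127224 = -366 + 127224 = 126858$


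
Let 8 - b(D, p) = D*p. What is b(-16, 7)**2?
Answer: 14400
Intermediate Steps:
b(D, p) = 8 - D*p
b(-16, 7)**2 = (8 - 1*(-16)*7)**2 = (8 + 112)**2 = 120**2 = 14400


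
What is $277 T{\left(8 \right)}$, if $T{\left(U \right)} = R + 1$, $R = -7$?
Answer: $-1662$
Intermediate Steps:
$T{\left(U \right)} = -6$ ($T{\left(U \right)} = -7 + 1 = -6$)
$277 T{\left(8 \right)} = 277 \left(-6\right) = -1662$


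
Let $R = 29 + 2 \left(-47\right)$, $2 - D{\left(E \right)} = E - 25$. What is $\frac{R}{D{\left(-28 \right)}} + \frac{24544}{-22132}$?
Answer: $- \frac{12675}{5533} \approx -2.2908$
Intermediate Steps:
$D{\left(E \right)} = 27 - E$ ($D{\left(E \right)} = 2 - \left(E - 25\right) = 2 - \left(-25 + E\right) = 27 - E$)
$R = -65$ ($R = 29 - 94 = -65$)
$\frac{R}{D{\left(-28 \right)}} + \frac{24544}{-22132} = - \frac{65}{27 - -28} + \frac{24544}{-22132} = - \frac{65}{27 + 28} + 24544 \left(- \frac{1}{22132}\right) = - \frac{65}{55} - \frac{6136}{5533} = \left(-65\right) \frac{1}{55} - \frac{6136}{5533} = - \frac{13}{11} - \frac{6136}{5533} = - \frac{12675}{5533}$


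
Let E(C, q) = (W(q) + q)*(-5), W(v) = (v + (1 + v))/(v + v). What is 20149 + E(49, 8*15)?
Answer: 938111/48 ≈ 19544.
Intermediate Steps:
W(v) = (1 + 2*v)/(2*v) (W(v) = (1 + 2*v)/((2*v)) = (1 + 2*v)*(1/(2*v)) = (1 + 2*v)/(2*v))
E(C, q) = -5*q - 5*(1/2 + q)/q (E(C, q) = ((1/2 + q)/q + q)*(-5) = (q + (1/2 + q)/q)*(-5) = -5*q - 5*(1/2 + q)/q)
20149 + E(49, 8*15) = 20149 + (-5 - 40*15 - 5/(2*(8*15))) = 20149 + (-5 - 5*120 - 5/2/120) = 20149 + (-5 - 600 - 5/2*1/120) = 20149 + (-5 - 600 - 1/48) = 20149 - 29041/48 = 938111/48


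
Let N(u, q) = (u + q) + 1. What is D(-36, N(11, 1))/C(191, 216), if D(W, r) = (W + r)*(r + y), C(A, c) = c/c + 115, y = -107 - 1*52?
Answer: 1679/58 ≈ 28.948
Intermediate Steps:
N(u, q) = 1 + q + u (N(u, q) = (q + u) + 1 = 1 + q + u)
y = -159 (y = -107 - 52 = -159)
C(A, c) = 116 (C(A, c) = 1 + 115 = 116)
D(W, r) = (-159 + r)*(W + r) (D(W, r) = (W + r)*(r - 159) = (W + r)*(-159 + r) = (-159 + r)*(W + r))
D(-36, N(11, 1))/C(191, 216) = ((1 + 1 + 11)² - 159*(-36) - 159*(1 + 1 + 11) - 36*(1 + 1 + 11))/116 = (13² + 5724 - 159*13 - 36*13)*(1/116) = (169 + 5724 - 2067 - 468)*(1/116) = 3358*(1/116) = 1679/58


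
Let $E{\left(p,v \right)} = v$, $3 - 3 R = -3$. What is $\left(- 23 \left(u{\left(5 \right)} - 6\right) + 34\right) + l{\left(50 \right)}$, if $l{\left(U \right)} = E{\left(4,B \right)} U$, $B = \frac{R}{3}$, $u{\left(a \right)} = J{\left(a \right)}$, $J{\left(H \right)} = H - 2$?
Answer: $\frac{409}{3} \approx 136.33$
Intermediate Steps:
$R = 2$ ($R = 1 - -1 = 1 + 1 = 2$)
$J{\left(H \right)} = -2 + H$ ($J{\left(H \right)} = H - 2 = -2 + H$)
$u{\left(a \right)} = -2 + a$
$B = \frac{2}{3} \approx 0.66667$
$l{\left(U \right)} = \frac{2 U}{3}$
$\left(- 23 \left(u{\left(5 \right)} - 6\right) + 34\right) + l{\left(50 \right)} = \left(- 23 \left(\left(-2 + 5\right) - 6\right) + 34\right) + \frac{2}{3} \cdot 50 = \left(- 23 \left(3 - 6\right) + 34\right) + \frac{100}{3} = \left(\left(-23\right) \left(-3\right) + 34\right) + \frac{100}{3} = \left(69 + 34\right) + \frac{100}{3} = 103 + \frac{100}{3} = \frac{409}{3}$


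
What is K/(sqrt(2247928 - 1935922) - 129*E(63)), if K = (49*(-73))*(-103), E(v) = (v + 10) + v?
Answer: -1077292244/51246655 - 368431*sqrt(312006)/307479930 ≈ -21.691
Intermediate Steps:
E(v) = 10 + 2*v (E(v) = (10 + v) + v = 10 + 2*v)
K = 368431 (K = -3577*(-103) = 368431)
K/(sqrt(2247928 - 1935922) - 129*E(63)) = 368431/(sqrt(2247928 - 1935922) - 129*(10 + 2*63)) = 368431/(sqrt(312006) - 129*(10 + 126)) = 368431/(sqrt(312006) - 129*136) = 368431/(sqrt(312006) - 17544) = 368431/(-17544 + sqrt(312006))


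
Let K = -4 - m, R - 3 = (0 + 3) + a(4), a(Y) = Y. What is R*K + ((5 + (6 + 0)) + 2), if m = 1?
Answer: -37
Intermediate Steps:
R = 10 (R = 3 + ((0 + 3) + 4) = 3 + (3 + 4) = 3 + 7 = 10)
K = -5 (K = -4 - 1*1 = -4 - 1 = -5)
R*K + ((5 + (6 + 0)) + 2) = 10*(-5) + ((5 + (6 + 0)) + 2) = -50 + ((5 + 6) + 2) = -50 + (11 + 2) = -50 + 13 = -37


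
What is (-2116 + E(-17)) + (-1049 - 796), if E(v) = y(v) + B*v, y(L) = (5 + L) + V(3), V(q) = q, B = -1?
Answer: -3953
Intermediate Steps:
y(L) = 8 + L (y(L) = (5 + L) + 3 = 8 + L)
E(v) = 8 (E(v) = (8 + v) - v = 8)
(-2116 + E(-17)) + (-1049 - 796) = (-2116 + 8) + (-1049 - 796) = -2108 - 1845 = -3953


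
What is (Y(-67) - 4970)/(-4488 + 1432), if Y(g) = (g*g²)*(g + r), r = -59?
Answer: -2368198/191 ≈ -12399.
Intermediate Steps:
Y(g) = g³*(-59 + g) (Y(g) = (g*g²)*(g - 59) = g³*(-59 + g))
(Y(-67) - 4970)/(-4488 + 1432) = ((-67)³*(-59 - 67) - 4970)/(-4488 + 1432) = (-300763*(-126) - 4970)/(-3056) = (37896138 - 4970)*(-1/3056) = 37891168*(-1/3056) = -2368198/191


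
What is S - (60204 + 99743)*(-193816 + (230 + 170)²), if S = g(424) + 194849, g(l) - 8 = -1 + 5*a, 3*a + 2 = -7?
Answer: 5408962593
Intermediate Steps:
a = -3 (a = -⅔ + (⅓)*(-7) = -⅔ - 7/3 = -3)
g(l) = -8 (g(l) = 8 + (-1 + 5*(-3)) = 8 + (-1 - 15) = 8 - 16 = -8)
S = 194841 (S = -8 + 194849 = 194841)
S - (60204 + 99743)*(-193816 + (230 + 170)²) = 194841 - (60204 + 99743)*(-193816 + (230 + 170)²) = 194841 - 159947*(-193816 + 400²) = 194841 - 159947*(-193816 + 160000) = 194841 - 159947*(-33816) = 194841 - 1*(-5408767752) = 194841 + 5408767752 = 5408962593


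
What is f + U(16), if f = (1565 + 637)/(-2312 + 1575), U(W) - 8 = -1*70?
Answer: -47896/737 ≈ -64.988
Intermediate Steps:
U(W) = -62 (U(W) = 8 - 1*70 = 8 - 70 = -62)
f = -2202/737 (f = 2202/(-737) = 2202*(-1/737) = -2202/737 ≈ -2.9878)
f + U(16) = -2202/737 - 62 = -47896/737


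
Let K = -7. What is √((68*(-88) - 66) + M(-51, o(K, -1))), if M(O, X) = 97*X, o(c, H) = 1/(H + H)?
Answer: I*√24394/2 ≈ 78.093*I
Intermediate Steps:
o(c, H) = 1/(2*H)
√((68*(-88) - 66) + M(-51, o(K, -1))) = √((68*(-88) - 66) + 97*((½)/(-1))) = √((-5984 - 66) + 97*((½)*(-1))) = √(-6050 + 97*(-½)) = √(-6050 - 97/2) = √(-12197/2) = I*√24394/2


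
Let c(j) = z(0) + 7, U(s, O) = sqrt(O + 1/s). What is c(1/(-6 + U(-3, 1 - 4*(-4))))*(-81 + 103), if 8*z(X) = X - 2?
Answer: 297/2 ≈ 148.50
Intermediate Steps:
z(X) = -1/4 + X/8 (z(X) = (X - 2)/8 = (-2 + X)/8 = -1/4 + X/8)
c(j) = 27/4 (c(j) = (-1/4 + (1/8)*0) + 7 = (-1/4 + 0) + 7 = -1/4 + 7 = 27/4)
c(1/(-6 + U(-3, 1 - 4*(-4))))*(-81 + 103) = 27*(-81 + 103)/4 = (27/4)*22 = 297/2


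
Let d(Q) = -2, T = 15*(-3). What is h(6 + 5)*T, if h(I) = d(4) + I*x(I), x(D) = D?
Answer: -5355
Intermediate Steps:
T = -45
h(I) = -2 + I**2 (h(I) = -2 + I*I = -2 + I**2)
h(6 + 5)*T = (-2 + (6 + 5)**2)*(-45) = (-2 + 11**2)*(-45) = (-2 + 121)*(-45) = 119*(-45) = -5355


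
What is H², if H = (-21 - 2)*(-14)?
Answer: 103684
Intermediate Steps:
H = 322 (H = -23*(-14) = 322)
H² = 322² = 103684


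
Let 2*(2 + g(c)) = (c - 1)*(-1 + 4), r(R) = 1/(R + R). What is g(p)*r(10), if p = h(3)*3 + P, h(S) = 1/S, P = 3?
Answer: ⅛ ≈ 0.12500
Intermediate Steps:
p = 4 (p = 3/3 + 3 = (⅓)*3 + 3 = 1 + 3 = 4)
r(R) = 1/(2*R)
g(c) = -7/2 + 3*c/2 (g(c) = -2 + ((c - 1)*(-1 + 4))/2 = -2 + ((-1 + c)*3)/2 = -2 + (-3 + 3*c)/2 = -2 + (-3/2 + 3*c/2) = -7/2 + 3*c/2)
g(p)*r(10) = (-7/2 + (3/2)*4)*((½)/10) = (-7/2 + 6)*((½)*(⅒)) = (5/2)*(1/20) = ⅛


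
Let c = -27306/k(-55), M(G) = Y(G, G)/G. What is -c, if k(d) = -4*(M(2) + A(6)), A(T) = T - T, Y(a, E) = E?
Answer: -13653/2 ≈ -6826.5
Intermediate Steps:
A(T) = 0
M(G) = 1 (M(G) = G/G = 1)
k(d) = -4 (k(d) = -4*(1 + 0) = -4*1 = -4)
c = 13653/2 (c = -27306/(-4) = -27306*(-¼) = 13653/2 ≈ 6826.5)
-c = -1*13653/2 = -13653/2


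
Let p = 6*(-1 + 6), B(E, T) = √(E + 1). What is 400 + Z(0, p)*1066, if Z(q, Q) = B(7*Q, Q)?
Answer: 400 + 1066*√211 ≈ 15885.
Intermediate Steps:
B(E, T) = √(1 + E)
p = 30 (p = 6*5 = 30)
Z(q, Q) = √(1 + 7*Q)
400 + Z(0, p)*1066 = 400 + √(1 + 7*30)*1066 = 400 + √(1 + 210)*1066 = 400 + √211*1066 = 400 + 1066*√211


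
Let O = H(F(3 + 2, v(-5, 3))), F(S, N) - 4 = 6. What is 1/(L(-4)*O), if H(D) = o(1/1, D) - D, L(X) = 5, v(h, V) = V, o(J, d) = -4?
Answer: -1/70 ≈ -0.014286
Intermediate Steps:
F(S, N) = 10 (F(S, N) = 4 + 6 = 10)
H(D) = -4 - D
O = -14 (O = -4 - 1*10 = -4 - 10 = -14)
1/(L(-4)*O) = 1/(5*(-14)) = 1/(-70) = -1/70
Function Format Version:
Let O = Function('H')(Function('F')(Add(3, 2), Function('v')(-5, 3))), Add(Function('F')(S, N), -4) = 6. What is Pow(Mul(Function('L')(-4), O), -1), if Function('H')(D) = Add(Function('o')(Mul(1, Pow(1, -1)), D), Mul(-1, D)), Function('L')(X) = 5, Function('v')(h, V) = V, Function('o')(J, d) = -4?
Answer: Rational(-1, 70) ≈ -0.014286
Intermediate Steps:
Function('F')(S, N) = 10 (Function('F')(S, N) = Add(4, 6) = 10)
Function('H')(D) = Add(-4, Mul(-1, D))
O = -14 (O = Add(-4, Mul(-1, 10)) = Add(-4, -10) = -14)
Pow(Mul(Function('L')(-4), O), -1) = Pow(Mul(5, -14), -1) = Pow(-70, -1) = Rational(-1, 70)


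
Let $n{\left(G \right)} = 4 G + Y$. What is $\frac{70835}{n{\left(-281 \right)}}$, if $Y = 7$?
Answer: $- \frac{70835}{1117} \approx -63.415$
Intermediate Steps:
$n{\left(G \right)} = 7 + 4 G$ ($n{\left(G \right)} = 4 G + 7 = 7 + 4 G$)
$\frac{70835}{n{\left(-281 \right)}} = \frac{70835}{7 + 4 \left(-281\right)} = \frac{70835}{7 - 1124} = \frac{70835}{-1117} = 70835 \left(- \frac{1}{1117}\right) = - \frac{70835}{1117}$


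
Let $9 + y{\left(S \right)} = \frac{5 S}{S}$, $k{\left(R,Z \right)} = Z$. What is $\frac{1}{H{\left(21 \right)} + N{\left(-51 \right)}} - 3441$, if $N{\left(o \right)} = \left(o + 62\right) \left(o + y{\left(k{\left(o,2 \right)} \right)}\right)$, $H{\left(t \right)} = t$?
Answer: $- \frac{2009545}{584} \approx -3441.0$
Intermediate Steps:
$y{\left(S \right)} = -4$ ($y{\left(S \right)} = -9 + \frac{5 S}{S} = -9 + 5 = -4$)
$N{\left(o \right)} = \left(-4 + o\right) \left(62 + o\right)$ ($N{\left(o \right)} = \left(o + 62\right) \left(o - 4\right) = \left(62 + o\right) \left(-4 + o\right) = \left(-4 + o\right) \left(62 + o\right)$)
$\frac{1}{H{\left(21 \right)} + N{\left(-51 \right)}} - 3441 = \frac{1}{21 + \left(-248 + \left(-51\right)^{2} + 58 \left(-51\right)\right)} - 3441 = \frac{1}{21 - 605} - 3441 = \frac{1}{-584} - 3441 = - \frac{1}{584} - 3441 = - \frac{2009545}{584}$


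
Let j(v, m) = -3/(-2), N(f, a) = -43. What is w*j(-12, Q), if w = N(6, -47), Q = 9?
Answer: -129/2 ≈ -64.500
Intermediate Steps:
w = -43
j(v, m) = 3/2 (j(v, m) = -3*(-½) = 3/2)
w*j(-12, Q) = -43*3/2 = -129/2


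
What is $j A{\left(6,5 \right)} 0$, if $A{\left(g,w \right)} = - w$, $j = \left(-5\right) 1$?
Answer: $0$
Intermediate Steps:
$j = -5$
$j A{\left(6,5 \right)} 0 = - 5 \left(\left(-1\right) 5\right) 0 = \left(-5\right) \left(-5\right) 0 = 25 \cdot 0 = 0$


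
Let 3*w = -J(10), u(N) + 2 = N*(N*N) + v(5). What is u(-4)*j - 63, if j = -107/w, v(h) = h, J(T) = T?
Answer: -20211/10 ≈ -2021.1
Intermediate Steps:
u(N) = 3 + N³ (u(N) = -2 + (N*(N*N) + 5) = -2 + (N*N² + 5) = -2 + (N³ + 5) = -2 + (5 + N³) = 3 + N³)
w = -10/3 (w = (-1*10)/3 = (⅓)*(-10) = -10/3 ≈ -3.3333)
j = 321/10 (j = -107/(-10/3) = -107*(-3/10) = 321/10 ≈ 32.100)
u(-4)*j - 63 = (3 + (-4)³)*(321/10) - 63 = (3 - 64)*(321/10) - 63 = -61*321/10 - 63 = -19581/10 - 63 = -20211/10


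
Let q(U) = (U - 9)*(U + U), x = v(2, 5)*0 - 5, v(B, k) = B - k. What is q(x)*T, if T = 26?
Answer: 3640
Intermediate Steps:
x = -5 (x = (2 - 1*5)*0 - 5 = (2 - 5)*0 - 5 = -3*0 - 5 = 0 - 5 = -5)
q(U) = 2*U*(-9 + U) (q(U) = (-9 + U)*(2*U) = 2*U*(-9 + U))
q(x)*T = (2*(-5)*(-9 - 5))*26 = (2*(-5)*(-14))*26 = 140*26 = 3640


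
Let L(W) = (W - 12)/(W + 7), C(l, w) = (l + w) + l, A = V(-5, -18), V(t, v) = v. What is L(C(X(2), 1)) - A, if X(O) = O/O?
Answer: 171/10 ≈ 17.100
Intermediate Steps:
X(O) = 1
A = -18
C(l, w) = w + 2*l
L(W) = (-12 + W)/(7 + W)
L(C(X(2), 1)) - A = (-12 + (1 + 2*1))/(7 + (1 + 2*1)) - 1*(-18) = (-12 + (1 + 2))/(7 + (1 + 2)) + 18 = (-12 + 3)/(7 + 3) + 18 = -9/10 + 18 = 171/10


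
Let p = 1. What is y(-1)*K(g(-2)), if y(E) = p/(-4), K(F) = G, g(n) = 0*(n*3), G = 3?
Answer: -¾ ≈ -0.75000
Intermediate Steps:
g(n) = 0 (g(n) = 0*(3*n) = 0)
K(F) = 3
y(E) = -¼ (y(E) = 1/(-4) = 1*(-¼) = -¼)
y(-1)*K(g(-2)) = -¼*3 = -¾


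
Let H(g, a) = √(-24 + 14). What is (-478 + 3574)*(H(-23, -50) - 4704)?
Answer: -14563584 + 3096*I*√10 ≈ -1.4564e+7 + 9790.4*I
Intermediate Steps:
H(g, a) = I*√10 (H(g, a) = √(-10) = I*√10)
(-478 + 3574)*(H(-23, -50) - 4704) = (-478 + 3574)*(I*√10 - 4704) = 3096*(-4704 + I*√10) = -14563584 + 3096*I*√10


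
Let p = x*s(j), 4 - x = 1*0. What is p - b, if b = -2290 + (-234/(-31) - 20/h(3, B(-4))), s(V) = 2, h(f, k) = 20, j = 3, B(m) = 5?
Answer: 71035/31 ≈ 2291.5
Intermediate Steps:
x = 4 (x = 4 - 0 = 4 - 1*0 = 4 + 0 = 4)
p = 8 (p = 4*2 = 8)
b = -70787/31 (b = -2290 + (-234/(-31) - 20/20) = -2290 + (-234*(-1/31) - 20*1/20) = -2290 + (234/31 - 1) = -2290 + 203/31 = -70787/31 ≈ -2283.5)
p - b = 8 - 1*(-70787/31) = 8 + 70787/31 = 71035/31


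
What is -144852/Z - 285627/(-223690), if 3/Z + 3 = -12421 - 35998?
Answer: 522988975804747/223690 ≈ 2.3380e+9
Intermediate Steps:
Z = -3/48422 (Z = 3/(-3 + (-12421 - 35998)) = 3/(-3 - 48419) = 3/(-48422) = 3*(-1/48422) = -3/48422 ≈ -6.1955e-5)
-144852/Z - 285627/(-223690) = -144852/(-3/48422) - 285627/(-223690) = -144852*(-48422/3) - 285627*(-1/223690) = 2338007848 + 285627/223690 = 522988975804747/223690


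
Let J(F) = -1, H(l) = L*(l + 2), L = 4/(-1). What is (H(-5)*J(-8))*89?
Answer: -1068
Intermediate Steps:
L = -4 (L = 4*(-1) = -4)
H(l) = -8 - 4*l (H(l) = -4*(l + 2) = -4*(2 + l) = -8 - 4*l)
(H(-5)*J(-8))*89 = ((-8 - 4*(-5))*(-1))*89 = ((-8 + 20)*(-1))*89 = (12*(-1))*89 = -12*89 = -1068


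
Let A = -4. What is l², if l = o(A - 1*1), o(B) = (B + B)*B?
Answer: 2500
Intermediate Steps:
o(B) = 2*B² (o(B) = (2*B)*B = 2*B²)
l = 50 (l = 2*(-4 - 1*1)² = 2*(-4 - 1)² = 2*(-5)² = 2*25 = 50)
l² = 50² = 2500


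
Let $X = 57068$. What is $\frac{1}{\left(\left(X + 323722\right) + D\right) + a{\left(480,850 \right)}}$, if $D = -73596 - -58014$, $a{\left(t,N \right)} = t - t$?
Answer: $\frac{1}{365208} \approx 2.7382 \cdot 10^{-6}$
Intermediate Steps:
$a{\left(t,N \right)} = 0$
$D = -15582$ ($D = -73596 + 58014 = -15582$)
$\frac{1}{\left(\left(X + 323722\right) + D\right) + a{\left(480,850 \right)}} = \frac{1}{\left(\left(57068 + 323722\right) - 15582\right) + 0} = \frac{1}{\left(380790 - 15582\right) + 0} = \frac{1}{365208 + 0} = \frac{1}{365208}$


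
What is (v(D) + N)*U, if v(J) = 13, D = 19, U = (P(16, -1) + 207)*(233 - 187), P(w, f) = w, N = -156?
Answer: -1466894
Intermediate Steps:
U = 10258 (U = (16 + 207)*(233 - 187) = 223*46 = 10258)
(v(D) + N)*U = (13 - 156)*10258 = -143*10258 = -1466894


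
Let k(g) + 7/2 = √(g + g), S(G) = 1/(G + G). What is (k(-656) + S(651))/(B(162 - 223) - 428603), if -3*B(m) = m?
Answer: 1139/139503658 - 3*I*√82/321437 ≈ 8.1647e-6 - 8.4515e-5*I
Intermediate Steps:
B(m) = -m/3
S(G) = 1/(2*G)
k(g) = -7/2 + √2*√g (k(g) = -7/2 + √(g + g) = -7/2 + √(2*g) = -7/2 + √2*√g)
(k(-656) + S(651))/(B(162 - 223) - 428603) = ((-7/2 + √2*√(-656)) + (½)/651)/(-(162 - 223)/3 - 428603) = ((-7/2 + √2*(4*I*√41)) + (½)*(1/651))/(-⅓*(-61) - 428603) = ((-7/2 + 4*I*√82) + 1/1302)/(61/3 - 428603) = (-2278/651 + 4*I*√82)/(-1285748/3) = (-2278/651 + 4*I*√82)*(-3/1285748) = 1139/139503658 - 3*I*√82/321437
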